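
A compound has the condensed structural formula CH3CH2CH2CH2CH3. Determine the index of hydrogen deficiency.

Element totals:
  C: 5
  H: 12
Molecular formula: C5H12.
DoU = (2C + 2 + N − H − X) / 2 = (2·5 + 2 + 0 − 12 − 0) / 2 = 0.

0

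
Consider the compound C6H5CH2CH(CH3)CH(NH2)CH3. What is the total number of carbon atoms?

11

Atom tally by fragment:
  C6H5CH2 → C:7 H:7
  CH(CH3) → C:2 H:4
  CH(NH2) → C:1 H:3 N:1
  CH3 → C:1 H:3
Element totals:
  C: 11
  H: 17
  N: 1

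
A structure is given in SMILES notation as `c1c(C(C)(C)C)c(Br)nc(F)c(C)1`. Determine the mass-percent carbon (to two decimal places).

48.80%

Atom tally by fragment:
  pyridine ring core → C:5 H:5 N:1
  (− 4 ring H displaced by substituents)
  + C(CH3)3 → C:4 H:9
  + Br → Br:1
  + F → F:1
  + CH3 → C:1 H:3
Element totals:
  C: 10
  H: 13
  Br: 1
  F: 1
  N: 1
Molecular formula: C10H13BrFN.
Molar mass = 246.123 g/mol.
Mass from C: 10 × 12.011 = 120.110 g/mol.
%C = 120.110 / 246.123 × 100 = 48.80%.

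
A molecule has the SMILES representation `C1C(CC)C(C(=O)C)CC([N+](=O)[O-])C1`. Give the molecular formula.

Atom tally by fragment:
  cyclohexane ring core → C:6 H:12
  (− 3 ring H displaced by substituents)
  + C2H5 → C:2 H:5
  + COCH3 → C:2 H:3 O:1
  + NO2 → N:1 O:2
Element totals:
  C: 10
  H: 17
  N: 1
  O: 3

C10H17NO3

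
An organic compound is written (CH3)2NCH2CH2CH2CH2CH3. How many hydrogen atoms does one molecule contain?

17

Element totals:
  C: 7
  H: 17
  N: 1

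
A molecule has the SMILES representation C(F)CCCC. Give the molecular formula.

C5H11F

Atom tally by fragment:
  FCH2 → C:1 H:2 F:1
  CH2 → C:1 H:2
  CH2 → C:1 H:2
  CH2 → C:1 H:2
  CH3 → C:1 H:3
Element totals:
  C: 5
  H: 11
  F: 1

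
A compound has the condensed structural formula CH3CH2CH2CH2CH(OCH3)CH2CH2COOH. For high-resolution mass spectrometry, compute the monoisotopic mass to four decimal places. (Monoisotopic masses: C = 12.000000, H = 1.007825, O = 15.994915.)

174.1256

Atom tally by fragment:
  CH3 → C:1 H:3
  CH2 → C:1 H:2
  CH2 → C:1 H:2
  CH2 → C:1 H:2
  CH(OCH3) → C:2 H:4 O:1
  CH2 → C:1 H:2
  CH2COOH → C:2 H:3 O:2
Element totals:
  C: 9
  H: 18
  O: 3
Molecular formula: C9H18O3.
  M = 9(12.0) + 18(1.007825) + 3(15.994915)
    = 108.000000 + 18.140850 + 47.984745 = 174.125595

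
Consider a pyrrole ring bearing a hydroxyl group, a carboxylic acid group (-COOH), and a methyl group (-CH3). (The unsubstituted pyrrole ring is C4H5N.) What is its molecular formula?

C6H7NO3

Atom tally by fragment:
  pyrrole ring core → C:4 H:5 N:1
  (− 3 ring H displaced by substituents)
  + OH → O:1 H:1
  + COOH → C:1 H:1 O:2
  + CH3 → C:1 H:3
Element totals:
  C: 6
  H: 7
  N: 1
  O: 3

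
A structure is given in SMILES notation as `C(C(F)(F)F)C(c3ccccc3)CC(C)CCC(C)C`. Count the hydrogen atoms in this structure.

25

Atom tally by fragment:
  F3CCH2 → C:2 H:2 F:3
  CH(C6H5) → C:7 H:6
  CH2 → C:1 H:2
  CH(CH3) → C:2 H:4
  CH2 → C:1 H:2
  CH2 → C:1 H:2
  CH(CH3) → C:2 H:4
  CH3 → C:1 H:3
Element totals:
  C: 17
  H: 25
  F: 3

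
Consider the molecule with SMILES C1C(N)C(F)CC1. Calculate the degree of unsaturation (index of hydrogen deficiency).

Atom tally by fragment:
  cyclopentane ring core → C:5 H:10
  (− 2 ring H displaced by substituents)
  + NH2 → N:1 H:2
  + F → F:1
Element totals:
  C: 5
  H: 10
  F: 1
  N: 1
Molecular formula: C5H10FN.
DoU = (2C + 2 + N − H − X) / 2 = (2·5 + 2 + 1 − 10 − 1) / 2 = 1.

1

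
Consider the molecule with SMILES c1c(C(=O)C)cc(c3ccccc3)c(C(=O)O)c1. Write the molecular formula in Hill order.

Atom tally by fragment:
  benzene ring core → C:6 H:6
  (− 3 ring H displaced by substituents)
  + COCH3 → C:2 H:3 O:1
  + C6H5 → C:6 H:5
  + COOH → C:1 H:1 O:2
Element totals:
  C: 15
  H: 12
  O: 3

C15H12O3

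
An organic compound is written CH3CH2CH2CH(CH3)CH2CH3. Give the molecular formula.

Atom tally by fragment:
  CH3 → C:1 H:3
  CH2 → C:1 H:2
  CH2 → C:1 H:2
  CH(CH3) → C:2 H:4
  CH2 → C:1 H:2
  CH3 → C:1 H:3
Element totals:
  C: 7
  H: 16

C7H16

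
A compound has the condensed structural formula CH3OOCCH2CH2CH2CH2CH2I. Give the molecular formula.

C7H13IO2

Atom tally by fragment:
  CH3OOCCH2 → C:3 H:5 O:2
  CH2 → C:1 H:2
  CH2 → C:1 H:2
  CH2 → C:1 H:2
  CH2I → C:1 H:2 I:1
Element totals:
  C: 7
  H: 13
  I: 1
  O: 2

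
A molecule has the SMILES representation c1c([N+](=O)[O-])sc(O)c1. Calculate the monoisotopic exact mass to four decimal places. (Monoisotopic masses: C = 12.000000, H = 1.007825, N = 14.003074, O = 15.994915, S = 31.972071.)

Atom tally by fragment:
  thiophene ring core → C:4 H:4 S:1
  (− 2 ring H displaced by substituents)
  + NO2 → N:1 O:2
  + OH → O:1 H:1
Element totals:
  C: 4
  H: 3
  N: 1
  O: 3
  S: 1
Molecular formula: C4H3NO3S.
  M = 4(12.0) + 3(1.007825) + 14.003074 + 3(15.994915) + 31.972071
    = 48.000000 + 3.023475 + 14.003074 + 47.984745 + 31.972071 = 144.983365

144.9834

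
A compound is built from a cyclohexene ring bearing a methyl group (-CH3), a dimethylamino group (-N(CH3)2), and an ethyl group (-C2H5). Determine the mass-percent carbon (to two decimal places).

78.97%

Atom tally by fragment:
  cyclohexene ring core → C:6 H:10
  (− 3 ring H displaced by substituents)
  + CH3 → C:1 H:3
  + N(CH3)2 → N:1 C:2 H:6
  + C2H5 → C:2 H:5
Element totals:
  C: 11
  H: 21
  N: 1
Molecular formula: C11H21N.
Molar mass = 167.296 g/mol.
Mass from C: 11 × 12.011 = 132.121 g/mol.
%C = 132.121 / 167.296 × 100 = 78.97%.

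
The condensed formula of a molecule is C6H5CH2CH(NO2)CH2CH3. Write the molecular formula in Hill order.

C10H13NO2

Element totals:
  C: 10
  H: 13
  N: 1
  O: 2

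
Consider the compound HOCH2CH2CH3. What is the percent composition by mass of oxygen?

26.62%

Atom tally by fragment:
  HOCH2 → C:1 H:3 O:1
  CH2 → C:1 H:2
  CH3 → C:1 H:3
Element totals:
  C: 3
  H: 8
  O: 1
Molecular formula: C3H8O.
Molar mass = 60.096 g/mol.
Mass from O: 1 × 15.999 = 15.999 g/mol.
%O = 15.999 / 60.096 × 100 = 26.62%.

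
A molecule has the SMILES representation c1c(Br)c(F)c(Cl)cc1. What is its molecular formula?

Atom tally by fragment:
  benzene ring core → C:6 H:6
  (− 3 ring H displaced by substituents)
  + Br → Br:1
  + F → F:1
  + Cl → Cl:1
Element totals:
  C: 6
  H: 3
  Br: 1
  Cl: 1
  F: 1

C6H3BrClF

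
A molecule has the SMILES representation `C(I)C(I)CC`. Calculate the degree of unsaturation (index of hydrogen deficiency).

0

Atom tally by fragment:
  ICH2 → C:1 H:2 I:1
  CH(I) → C:1 H:1 I:1
  CH2 → C:1 H:2
  CH3 → C:1 H:3
Element totals:
  C: 4
  H: 8
  I: 2
Molecular formula: C4H8I2.
DoU = (2C + 2 + N − H − X) / 2 = (2·4 + 2 + 0 − 8 − 2) / 2 = 0.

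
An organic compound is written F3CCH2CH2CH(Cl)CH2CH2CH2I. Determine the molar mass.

314.51 g/mol

Atom tally by fragment:
  F3CCH2 → C:2 H:2 F:3
  CH2 → C:1 H:2
  CH(Cl) → C:1 H:1 Cl:1
  CH2 → C:1 H:2
  CH2 → C:1 H:2
  CH2I → C:1 H:2 I:1
Element totals:
  C: 7
  H: 11
  Cl: 1
  F: 3
  I: 1
Molecular formula: C7H11ClF3I.
  M = 7(12.011) + 11(1.008) + 35.45 + 3(18.998) + 126.904
    = 84.077 + 11.088 + 35.450 + 56.994 + 126.904 = 314.513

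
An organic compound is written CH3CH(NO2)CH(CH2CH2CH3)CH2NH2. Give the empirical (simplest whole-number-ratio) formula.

C7H16N2O2

Element totals:
  C: 7
  H: 16
  N: 2
  O: 2
Molecular formula: C7H16N2O2.
gcd of subscripts (7, 16, 2, 2) = 1, so the empirical formula equals the molecular formula.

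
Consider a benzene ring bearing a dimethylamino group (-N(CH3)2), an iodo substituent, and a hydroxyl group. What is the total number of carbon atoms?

Atom tally by fragment:
  benzene ring core → C:6 H:6
  (− 3 ring H displaced by substituents)
  + N(CH3)2 → N:1 C:2 H:6
  + I → I:1
  + OH → O:1 H:1
Element totals:
  C: 8
  H: 10
  I: 1
  N: 1
  O: 1

8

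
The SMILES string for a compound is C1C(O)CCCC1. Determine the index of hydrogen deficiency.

Atom tally by fragment:
  cyclohexane ring core → C:6 H:12
  (− 1 ring H displaced by substituents)
  + OH → O:1 H:1
Element totals:
  C: 6
  H: 12
  O: 1
Molecular formula: C6H12O.
DoU = (2C + 2 + N − H − X) / 2 = (2·6 + 2 + 0 − 12 − 0) / 2 = 1.

1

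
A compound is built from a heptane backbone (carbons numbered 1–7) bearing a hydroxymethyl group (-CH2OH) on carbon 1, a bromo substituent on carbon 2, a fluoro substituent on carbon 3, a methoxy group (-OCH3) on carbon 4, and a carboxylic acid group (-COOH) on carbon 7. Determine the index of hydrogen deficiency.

1

Atom tally by fragment:
  HOCH2CH2 → C:2 H:5 O:1
  CH(Br) → C:1 H:1 Br:1
  CH(F) → C:1 H:1 F:1
  CH(OCH3) → C:2 H:4 O:1
  CH2 → C:1 H:2
  CH2 → C:1 H:2
  CH2COOH → C:2 H:3 O:2
Element totals:
  C: 10
  H: 18
  Br: 1
  F: 1
  O: 4
Molecular formula: C10H18BrFO4.
DoU = (2C + 2 + N − H − X) / 2 = (2·10 + 2 + 0 − 18 − 2) / 2 = 1.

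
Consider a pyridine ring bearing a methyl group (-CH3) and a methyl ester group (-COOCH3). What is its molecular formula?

C8H9NO2

Atom tally by fragment:
  pyridine ring core → C:5 H:5 N:1
  (− 2 ring H displaced by substituents)
  + CH3 → C:1 H:3
  + COOCH3 → C:2 H:3 O:2
Element totals:
  C: 8
  H: 9
  N: 1
  O: 2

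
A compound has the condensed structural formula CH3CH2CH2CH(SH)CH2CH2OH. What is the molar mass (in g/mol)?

Element totals:
  C: 6
  H: 14
  O: 1
  S: 1
Molecular formula: C6H14OS.
  M = 6(12.011) + 14(1.008) + 15.999 + 32.06
    = 72.066 + 14.112 + 15.999 + 32.060 = 134.237

134.24 g/mol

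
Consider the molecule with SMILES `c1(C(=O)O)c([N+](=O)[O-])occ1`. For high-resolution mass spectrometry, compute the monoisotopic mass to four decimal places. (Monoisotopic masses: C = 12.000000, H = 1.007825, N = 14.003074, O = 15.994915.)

157.0011

Atom tally by fragment:
  furan ring core → C:4 H:4 O:1
  (− 2 ring H displaced by substituents)
  + COOH → C:1 H:1 O:2
  + NO2 → N:1 O:2
Element totals:
  C: 5
  H: 3
  N: 1
  O: 5
Molecular formula: C5H3NO5.
  M = 5(12.0) + 3(1.007825) + 14.003074 + 5(15.994915)
    = 60.000000 + 3.023475 + 14.003074 + 79.974575 = 157.001124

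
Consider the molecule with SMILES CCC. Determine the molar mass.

Atom tally by fragment:
  CH3 → C:1 H:3
  CH2 → C:1 H:2
  CH3 → C:1 H:3
Element totals:
  C: 3
  H: 8
Molecular formula: C3H8.
  M = 3(12.011) + 8(1.008)
    = 36.033 + 8.064 = 44.097

44.10 g/mol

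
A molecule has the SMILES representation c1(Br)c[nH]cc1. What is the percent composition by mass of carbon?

32.91%

Atom tally by fragment:
  pyrrole ring core → C:4 H:5 N:1
  (− 1 ring H displaced by substituents)
  + Br → Br:1
Element totals:
  C: 4
  H: 4
  Br: 1
  N: 1
Molecular formula: C4H4BrN.
Molar mass = 145.987 g/mol.
Mass from C: 4 × 12.011 = 48.044 g/mol.
%C = 48.044 / 145.987 × 100 = 32.91%.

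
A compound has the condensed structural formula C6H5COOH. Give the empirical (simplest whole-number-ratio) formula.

C7H6O2

Atom tally by fragment:
  benzene ring core → C:6 H:6
  (− 1 ring H displaced by substituents)
  + COOH → C:1 H:1 O:2
Element totals:
  C: 7
  H: 6
  O: 2
Molecular formula: C7H6O2.
gcd of subscripts (7, 6, 2) = 1, so the empirical formula equals the molecular formula.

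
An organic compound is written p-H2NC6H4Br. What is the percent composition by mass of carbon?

Atom tally by fragment:
  benzene ring core → C:6 H:6
  (− 2 ring H displaced by substituents)
  + NH2 → N:1 H:2
  + Br → Br:1
Element totals:
  C: 6
  H: 6
  Br: 1
  N: 1
Molecular formula: C6H6BrN.
Molar mass = 172.025 g/mol.
Mass from C: 6 × 12.011 = 72.066 g/mol.
%C = 72.066 / 172.025 × 100 = 41.89%.

41.89%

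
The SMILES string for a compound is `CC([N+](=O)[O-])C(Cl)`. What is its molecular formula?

C3H6ClNO2

Atom tally by fragment:
  CH3 → C:1 H:3
  CH(NO2) → C:1 H:1 N:1 O:2
  CH2Cl → C:1 H:2 Cl:1
Element totals:
  C: 3
  H: 6
  Cl: 1
  N: 1
  O: 2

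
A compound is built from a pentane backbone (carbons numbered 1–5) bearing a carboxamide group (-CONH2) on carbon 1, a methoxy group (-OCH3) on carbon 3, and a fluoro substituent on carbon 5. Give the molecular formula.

C7H14FNO2

Atom tally by fragment:
  H2NOCCH2 → C:2 H:4 O:1 N:1
  CH2 → C:1 H:2
  CH(OCH3) → C:2 H:4 O:1
  CH2 → C:1 H:2
  CH2F → C:1 H:2 F:1
Element totals:
  C: 7
  H: 14
  F: 1
  N: 1
  O: 2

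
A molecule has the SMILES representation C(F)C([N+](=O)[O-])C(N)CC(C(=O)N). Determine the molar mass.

Atom tally by fragment:
  FCH2 → C:1 H:2 F:1
  CH(NO2) → C:1 H:1 N:1 O:2
  CH(NH2) → C:1 H:3 N:1
  CH2 → C:1 H:2
  CH2CONH2 → C:2 H:4 O:1 N:1
Element totals:
  C: 6
  H: 12
  F: 1
  N: 3
  O: 3
Molecular formula: C6H12FN3O3.
  M = 6(12.011) + 12(1.008) + 18.998 + 3(14.007) + 3(15.999)
    = 72.066 + 12.096 + 18.998 + 42.021 + 47.997 = 193.178

193.18 g/mol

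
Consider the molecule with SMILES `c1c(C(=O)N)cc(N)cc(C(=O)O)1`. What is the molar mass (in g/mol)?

Atom tally by fragment:
  benzene ring core → C:6 H:6
  (− 3 ring H displaced by substituents)
  + CONH2 → C:1 H:2 O:1 N:1
  + NH2 → N:1 H:2
  + COOH → C:1 H:1 O:2
Element totals:
  C: 8
  H: 8
  N: 2
  O: 3
Molecular formula: C8H8N2O3.
  M = 8(12.011) + 8(1.008) + 2(14.007) + 3(15.999)
    = 96.088 + 8.064 + 28.014 + 47.997 = 180.163

180.16 g/mol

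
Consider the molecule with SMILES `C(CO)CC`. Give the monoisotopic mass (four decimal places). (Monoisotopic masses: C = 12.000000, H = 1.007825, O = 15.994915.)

74.0732

Atom tally by fragment:
  HOCH2CH2 → C:2 H:5 O:1
  CH2 → C:1 H:2
  CH3 → C:1 H:3
Element totals:
  C: 4
  H: 10
  O: 1
Molecular formula: C4H10O.
  M = 4(12.0) + 10(1.007825) + 15.994915
    = 48.000000 + 10.078250 + 15.994915 = 74.073165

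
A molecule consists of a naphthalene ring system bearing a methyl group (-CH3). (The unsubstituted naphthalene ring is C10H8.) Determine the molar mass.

142.20 g/mol

Atom tally by fragment:
  naphthalene ring system core → C:10 H:8
  (− 1 ring H displaced by substituents)
  + CH3 → C:1 H:3
Element totals:
  C: 11
  H: 10
Molecular formula: C11H10.
  M = 11(12.011) + 10(1.008)
    = 132.121 + 10.080 = 142.201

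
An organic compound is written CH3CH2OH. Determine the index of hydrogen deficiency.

Atom tally by fragment:
  CH3 → C:1 H:3
  CH2OH → C:1 H:3 O:1
Element totals:
  C: 2
  H: 6
  O: 1
Molecular formula: C2H6O.
DoU = (2C + 2 + N − H − X) / 2 = (2·2 + 2 + 0 − 6 − 0) / 2 = 0.

0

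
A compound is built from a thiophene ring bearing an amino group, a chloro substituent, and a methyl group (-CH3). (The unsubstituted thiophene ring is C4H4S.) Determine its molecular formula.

Atom tally by fragment:
  thiophene ring core → C:4 H:4 S:1
  (− 3 ring H displaced by substituents)
  + NH2 → N:1 H:2
  + Cl → Cl:1
  + CH3 → C:1 H:3
Element totals:
  C: 5
  H: 6
  Cl: 1
  N: 1
  S: 1

C5H6ClNS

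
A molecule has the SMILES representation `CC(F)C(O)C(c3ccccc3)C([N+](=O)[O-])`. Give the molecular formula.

Atom tally by fragment:
  CH3 → C:1 H:3
  CH(F) → C:1 H:1 F:1
  CH(OH) → C:1 H:2 O:1
  CH(C6H5) → C:7 H:6
  CH2NO2 → C:1 H:2 N:1 O:2
Element totals:
  C: 11
  H: 14
  F: 1
  N: 1
  O: 3

C11H14FNO3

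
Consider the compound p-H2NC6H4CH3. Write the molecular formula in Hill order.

Element totals:
  C: 7
  H: 9
  N: 1

C7H9N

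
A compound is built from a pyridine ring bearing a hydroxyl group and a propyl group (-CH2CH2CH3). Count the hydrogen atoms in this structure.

11

Atom tally by fragment:
  pyridine ring core → C:5 H:5 N:1
  (− 2 ring H displaced by substituents)
  + OH → O:1 H:1
  + CH2CH2CH3 → C:3 H:7
Element totals:
  C: 8
  H: 11
  N: 1
  O: 1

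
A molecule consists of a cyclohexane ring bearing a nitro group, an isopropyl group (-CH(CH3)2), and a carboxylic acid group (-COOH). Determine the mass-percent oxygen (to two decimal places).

Atom tally by fragment:
  cyclohexane ring core → C:6 H:12
  (− 3 ring H displaced by substituents)
  + NO2 → N:1 O:2
  + CH(CH3)2 → C:3 H:7
  + COOH → C:1 H:1 O:2
Element totals:
  C: 10
  H: 17
  N: 1
  O: 4
Molecular formula: C10H17NO4.
Molar mass = 215.249 g/mol.
Mass from O: 4 × 15.999 = 63.996 g/mol.
%O = 63.996 / 215.249 × 100 = 29.73%.

29.73%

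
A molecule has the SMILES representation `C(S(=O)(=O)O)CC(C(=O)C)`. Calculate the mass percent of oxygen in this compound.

38.51%

Atom tally by fragment:
  HO3SCH2 → C:1 H:3 S:1 O:3
  CH2 → C:1 H:2
  CH2COCH3 → C:3 H:5 O:1
Element totals:
  C: 5
  H: 10
  O: 4
  S: 1
Molecular formula: C5H10O4S.
Molar mass = 166.191 g/mol.
Mass from O: 4 × 15.999 = 63.996 g/mol.
%O = 63.996 / 166.191 × 100 = 38.51%.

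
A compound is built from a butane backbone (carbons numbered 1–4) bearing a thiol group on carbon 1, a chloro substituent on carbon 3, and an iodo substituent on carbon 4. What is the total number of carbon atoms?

4

Atom tally by fragment:
  HSCH2 → C:1 H:3 S:1
  CH2 → C:1 H:2
  CH(Cl) → C:1 H:1 Cl:1
  CH2I → C:1 H:2 I:1
Element totals:
  C: 4
  H: 8
  Cl: 1
  I: 1
  S: 1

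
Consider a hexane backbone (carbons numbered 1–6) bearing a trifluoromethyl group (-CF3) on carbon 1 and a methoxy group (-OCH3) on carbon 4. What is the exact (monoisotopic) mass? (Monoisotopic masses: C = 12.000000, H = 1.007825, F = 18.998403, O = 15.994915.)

Atom tally by fragment:
  F3CCH2 → C:2 H:2 F:3
  CH2 → C:1 H:2
  CH2 → C:1 H:2
  CH(OCH3) → C:2 H:4 O:1
  CH2 → C:1 H:2
  CH3 → C:1 H:3
Element totals:
  C: 8
  H: 15
  F: 3
  O: 1
Molecular formula: C8H15F3O.
  M = 8(12.0) + 15(1.007825) + 3(18.998403) + 15.994915
    = 96.000000 + 15.117375 + 56.995209 + 15.994915 = 184.107499

184.1075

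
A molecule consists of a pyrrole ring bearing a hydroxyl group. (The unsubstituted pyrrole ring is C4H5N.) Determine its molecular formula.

C4H5NO

Atom tally by fragment:
  pyrrole ring core → C:4 H:5 N:1
  (− 1 ring H displaced by substituents)
  + OH → O:1 H:1
Element totals:
  C: 4
  H: 5
  N: 1
  O: 1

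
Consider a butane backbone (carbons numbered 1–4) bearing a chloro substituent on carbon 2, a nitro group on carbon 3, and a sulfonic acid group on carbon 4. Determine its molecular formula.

C4H8ClNO5S

Atom tally by fragment:
  CH3 → C:1 H:3
  CH(Cl) → C:1 H:1 Cl:1
  CH(NO2) → C:1 H:1 N:1 O:2
  CH2SO3H → C:1 H:3 S:1 O:3
Element totals:
  C: 4
  H: 8
  Cl: 1
  N: 1
  O: 5
  S: 1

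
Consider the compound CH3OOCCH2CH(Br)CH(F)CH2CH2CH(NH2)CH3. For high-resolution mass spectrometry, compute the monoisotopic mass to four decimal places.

Atom tally by fragment:
  CH3OOCCH2 → C:3 H:5 O:2
  CH(Br) → C:1 H:1 Br:1
  CH(F) → C:1 H:1 F:1
  CH2 → C:1 H:2
  CH2 → C:1 H:2
  CH(NH2) → C:1 H:3 N:1
  CH3 → C:1 H:3
Element totals:
  C: 9
  H: 17
  Br: 1
  F: 1
  N: 1
  O: 2
Molecular formula: C9H17BrFNO2.
  M = 9(12.0) + 17(1.007825) + 78.918338 + 18.998403 + 14.003074 + 2(15.994915)
    = 108.000000 + 17.133025 + 78.918338 + 18.998403 + 14.003074 + 31.989830 = 269.042670

269.0427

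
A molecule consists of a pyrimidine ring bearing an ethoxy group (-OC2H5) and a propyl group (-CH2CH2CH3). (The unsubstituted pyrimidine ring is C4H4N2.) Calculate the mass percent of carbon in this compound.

Atom tally by fragment:
  pyrimidine ring core → C:4 H:4 N:2
  (− 2 ring H displaced by substituents)
  + OC2H5 → C:2 H:5 O:1
  + CH2CH2CH3 → C:3 H:7
Element totals:
  C: 9
  H: 14
  N: 2
  O: 1
Molecular formula: C9H14N2O.
Molar mass = 166.224 g/mol.
Mass from C: 9 × 12.011 = 108.099 g/mol.
%C = 108.099 / 166.224 × 100 = 65.03%.

65.03%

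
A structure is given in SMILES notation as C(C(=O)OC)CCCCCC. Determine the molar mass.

Atom tally by fragment:
  CH3OOCCH2 → C:3 H:5 O:2
  CH2 → C:1 H:2
  CH2 → C:1 H:2
  CH2 → C:1 H:2
  CH2 → C:1 H:2
  CH2 → C:1 H:2
  CH3 → C:1 H:3
Element totals:
  C: 9
  H: 18
  O: 2
Molecular formula: C9H18O2.
  M = 9(12.011) + 18(1.008) + 2(15.999)
    = 108.099 + 18.144 + 31.998 = 158.241

158.24 g/mol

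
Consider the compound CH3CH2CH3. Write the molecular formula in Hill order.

Element totals:
  C: 3
  H: 8

C3H8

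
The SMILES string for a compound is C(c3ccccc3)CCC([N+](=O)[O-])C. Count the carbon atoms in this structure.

11

Atom tally by fragment:
  C6H5CH2 → C:7 H:7
  CH2 → C:1 H:2
  CH2 → C:1 H:2
  CH(NO2) → C:1 H:1 N:1 O:2
  CH3 → C:1 H:3
Element totals:
  C: 11
  H: 15
  N: 1
  O: 2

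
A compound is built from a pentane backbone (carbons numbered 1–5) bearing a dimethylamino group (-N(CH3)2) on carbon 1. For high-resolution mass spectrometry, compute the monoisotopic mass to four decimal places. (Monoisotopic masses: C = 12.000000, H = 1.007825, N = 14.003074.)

Atom tally by fragment:
  (CH3)2NCH2 → C:3 H:8 N:1
  CH2 → C:1 H:2
  CH2 → C:1 H:2
  CH2 → C:1 H:2
  CH3 → C:1 H:3
Element totals:
  C: 7
  H: 17
  N: 1
Molecular formula: C7H17N.
  M = 7(12.0) + 17(1.007825) + 14.003074
    = 84.000000 + 17.133025 + 14.003074 = 115.136099

115.1361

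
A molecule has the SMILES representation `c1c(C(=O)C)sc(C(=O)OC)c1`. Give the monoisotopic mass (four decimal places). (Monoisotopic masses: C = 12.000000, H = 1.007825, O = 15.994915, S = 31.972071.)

Atom tally by fragment:
  thiophene ring core → C:4 H:4 S:1
  (− 2 ring H displaced by substituents)
  + COCH3 → C:2 H:3 O:1
  + COOCH3 → C:2 H:3 O:2
Element totals:
  C: 8
  H: 8
  O: 3
  S: 1
Molecular formula: C8H8O3S.
  M = 8(12.0) + 8(1.007825) + 3(15.994915) + 31.972071
    = 96.000000 + 8.062600 + 47.984745 + 31.972071 = 184.019416

184.0194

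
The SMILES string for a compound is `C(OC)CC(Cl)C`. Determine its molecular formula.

C5H11ClO

Atom tally by fragment:
  CH3OCH2 → C:2 H:5 O:1
  CH2 → C:1 H:2
  CH(Cl) → C:1 H:1 Cl:1
  CH3 → C:1 H:3
Element totals:
  C: 5
  H: 11
  Cl: 1
  O: 1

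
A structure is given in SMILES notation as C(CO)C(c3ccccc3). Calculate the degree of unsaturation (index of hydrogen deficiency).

4

Atom tally by fragment:
  HOCH2CH2 → C:2 H:5 O:1
  CH2C6H5 → C:7 H:7
Element totals:
  C: 9
  H: 12
  O: 1
Molecular formula: C9H12O.
DoU = (2C + 2 + N − H − X) / 2 = (2·9 + 2 + 0 − 12 − 0) / 2 = 4.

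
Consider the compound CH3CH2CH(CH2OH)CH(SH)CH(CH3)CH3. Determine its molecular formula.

Atom tally by fragment:
  CH3 → C:1 H:3
  CH2 → C:1 H:2
  CH(CH2OH) → C:2 H:4 O:1
  CH(SH) → C:1 H:2 S:1
  CH(CH3) → C:2 H:4
  CH3 → C:1 H:3
Element totals:
  C: 8
  H: 18
  O: 1
  S: 1

C8H18OS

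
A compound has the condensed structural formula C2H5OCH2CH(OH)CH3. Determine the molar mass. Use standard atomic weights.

Element totals:
  C: 5
  H: 12
  O: 2
Molecular formula: C5H12O2.
  M = 5(12.011) + 12(1.008) + 2(15.999)
    = 60.055 + 12.096 + 31.998 = 104.149

104.15 g/mol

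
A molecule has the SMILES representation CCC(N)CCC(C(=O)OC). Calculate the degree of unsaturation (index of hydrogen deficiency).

1

Atom tally by fragment:
  CH3 → C:1 H:3
  CH2 → C:1 H:2
  CH(NH2) → C:1 H:3 N:1
  CH2 → C:1 H:2
  CH2 → C:1 H:2
  CH2COOCH3 → C:3 H:5 O:2
Element totals:
  C: 8
  H: 17
  N: 1
  O: 2
Molecular formula: C8H17NO2.
DoU = (2C + 2 + N − H − X) / 2 = (2·8 + 2 + 1 − 17 − 0) / 2 = 1.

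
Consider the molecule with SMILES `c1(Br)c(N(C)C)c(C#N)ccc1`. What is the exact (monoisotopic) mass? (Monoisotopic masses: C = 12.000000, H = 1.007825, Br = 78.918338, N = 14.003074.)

223.9949

Atom tally by fragment:
  benzene ring core → C:6 H:6
  (− 3 ring H displaced by substituents)
  + Br → Br:1
  + N(CH3)2 → N:1 C:2 H:6
  + CN → C:1 N:1
Element totals:
  C: 9
  H: 9
  Br: 1
  N: 2
Molecular formula: C9H9BrN2.
  M = 9(12.0) + 9(1.007825) + 78.918338 + 2(14.003074)
    = 108.000000 + 9.070425 + 78.918338 + 28.006148 = 223.994911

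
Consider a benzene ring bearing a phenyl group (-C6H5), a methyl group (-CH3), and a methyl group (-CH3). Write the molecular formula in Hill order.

C14H14

Atom tally by fragment:
  benzene ring core → C:6 H:6
  (− 3 ring H displaced by substituents)
  + C6H5 → C:6 H:5
  + CH3 → C:1 H:3
  + CH3 → C:1 H:3
Element totals:
  C: 14
  H: 14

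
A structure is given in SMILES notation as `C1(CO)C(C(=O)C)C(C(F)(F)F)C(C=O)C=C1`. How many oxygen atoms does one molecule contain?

Atom tally by fragment:
  cyclohexene ring core → C:6 H:10
  (− 4 ring H displaced by substituents)
  + CH2OH → C:1 H:3 O:1
  + COCH3 → C:2 H:3 O:1
  + CF3 → C:1 F:3
  + CHO → C:1 H:1 O:1
Element totals:
  C: 11
  H: 13
  F: 3
  O: 3

3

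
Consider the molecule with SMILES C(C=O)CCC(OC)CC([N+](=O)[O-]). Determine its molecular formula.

C8H15NO4

Atom tally by fragment:
  OHCCH2 → C:2 H:3 O:1
  CH2 → C:1 H:2
  CH2 → C:1 H:2
  CH(OCH3) → C:2 H:4 O:1
  CH2 → C:1 H:2
  CH2NO2 → C:1 H:2 N:1 O:2
Element totals:
  C: 8
  H: 15
  N: 1
  O: 4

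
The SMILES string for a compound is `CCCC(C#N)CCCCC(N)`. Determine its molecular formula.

Atom tally by fragment:
  CH3 → C:1 H:3
  CH2 → C:1 H:2
  CH2 → C:1 H:2
  CH(CN) → C:2 H:1 N:1
  CH2 → C:1 H:2
  CH2 → C:1 H:2
  CH2 → C:1 H:2
  CH2 → C:1 H:2
  CH2NH2 → C:1 H:4 N:1
Element totals:
  C: 10
  H: 20
  N: 2

C10H20N2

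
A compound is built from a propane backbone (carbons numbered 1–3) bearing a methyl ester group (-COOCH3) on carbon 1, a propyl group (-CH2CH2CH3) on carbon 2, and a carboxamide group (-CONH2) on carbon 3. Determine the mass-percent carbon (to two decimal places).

Atom tally by fragment:
  CH3OOCCH2 → C:3 H:5 O:2
  CH(CH2CH2CH3) → C:4 H:8
  CH2CONH2 → C:2 H:4 O:1 N:1
Element totals:
  C: 9
  H: 17
  N: 1
  O: 3
Molecular formula: C9H17NO3.
Molar mass = 187.239 g/mol.
Mass from C: 9 × 12.011 = 108.099 g/mol.
%C = 108.099 / 187.239 × 100 = 57.73%.

57.73%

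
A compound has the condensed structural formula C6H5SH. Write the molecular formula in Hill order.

Element totals:
  C: 6
  H: 6
  S: 1

C6H6S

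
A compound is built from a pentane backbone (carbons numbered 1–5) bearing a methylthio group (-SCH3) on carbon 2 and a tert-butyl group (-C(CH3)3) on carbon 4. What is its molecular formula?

C10H22S

Atom tally by fragment:
  CH3 → C:1 H:3
  CH(SCH3) → C:2 H:4 S:1
  CH2 → C:1 H:2
  CH(C(CH3)3) → C:5 H:10
  CH3 → C:1 H:3
Element totals:
  C: 10
  H: 22
  S: 1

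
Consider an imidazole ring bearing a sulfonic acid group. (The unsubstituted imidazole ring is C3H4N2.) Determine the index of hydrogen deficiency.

Atom tally by fragment:
  imidazole ring core → C:3 H:4 N:2
  (− 1 ring H displaced by substituents)
  + SO3H → S:1 O:3 H:1
Element totals:
  C: 3
  H: 4
  N: 2
  O: 3
  S: 1
Molecular formula: C3H4N2O3S.
DoU = (2C + 2 + N − H − X) / 2 = (2·3 + 2 + 2 − 4 − 0) / 2 = 3.

3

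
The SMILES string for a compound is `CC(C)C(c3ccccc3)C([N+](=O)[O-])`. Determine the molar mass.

193.25 g/mol

Atom tally by fragment:
  CH3 → C:1 H:3
  CH(CH3) → C:2 H:4
  CH(C6H5) → C:7 H:6
  CH2NO2 → C:1 H:2 N:1 O:2
Element totals:
  C: 11
  H: 15
  N: 1
  O: 2
Molecular formula: C11H15NO2.
  M = 11(12.011) + 15(1.008) + 14.007 + 2(15.999)
    = 132.121 + 15.120 + 14.007 + 31.998 = 193.246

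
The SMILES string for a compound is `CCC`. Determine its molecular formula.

C3H8

Atom tally by fragment:
  CH3 → C:1 H:3
  CH2 → C:1 H:2
  CH3 → C:1 H:3
Element totals:
  C: 3
  H: 8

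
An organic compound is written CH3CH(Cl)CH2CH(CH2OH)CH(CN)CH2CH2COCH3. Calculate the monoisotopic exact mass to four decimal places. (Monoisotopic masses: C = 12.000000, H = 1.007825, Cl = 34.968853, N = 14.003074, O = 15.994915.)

231.1026

Atom tally by fragment:
  CH3 → C:1 H:3
  CH(Cl) → C:1 H:1 Cl:1
  CH2 → C:1 H:2
  CH(CH2OH) → C:2 H:4 O:1
  CH(CN) → C:2 H:1 N:1
  CH2 → C:1 H:2
  CH2COCH3 → C:3 H:5 O:1
Element totals:
  C: 11
  H: 18
  Cl: 1
  N: 1
  O: 2
Molecular formula: C11H18ClNO2.
  M = 11(12.0) + 18(1.007825) + 34.968853 + 14.003074 + 2(15.994915)
    = 132.000000 + 18.140850 + 34.968853 + 14.003074 + 31.989830 = 231.102607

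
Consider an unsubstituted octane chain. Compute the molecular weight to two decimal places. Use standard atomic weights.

114.23 g/mol

Atom tally by fragment:
  CH3 → C:1 H:3
  CH2 → C:1 H:2
  CH2 → C:1 H:2
  CH2 → C:1 H:2
  CH2 → C:1 H:2
  CH2 → C:1 H:2
  CH2 → C:1 H:2
  CH3 → C:1 H:3
Element totals:
  C: 8
  H: 18
Molecular formula: C8H18.
  M = 8(12.011) + 18(1.008)
    = 96.088 + 18.144 = 114.232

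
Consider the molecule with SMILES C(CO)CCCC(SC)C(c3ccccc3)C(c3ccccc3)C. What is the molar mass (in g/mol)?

Atom tally by fragment:
  HOCH2CH2 → C:2 H:5 O:1
  CH2 → C:1 H:2
  CH2 → C:1 H:2
  CH2 → C:1 H:2
  CH(SCH3) → C:2 H:4 S:1
  CH(C6H5) → C:7 H:6
  CH(C6H5) → C:7 H:6
  CH3 → C:1 H:3
Element totals:
  C: 22
  H: 30
  O: 1
  S: 1
Molecular formula: C22H30OS.
  M = 22(12.011) + 30(1.008) + 15.999 + 32.06
    = 264.242 + 30.240 + 15.999 + 32.060 = 342.541

342.54 g/mol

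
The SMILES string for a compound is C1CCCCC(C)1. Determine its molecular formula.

Atom tally by fragment:
  cyclohexane ring core → C:6 H:12
  (− 1 ring H displaced by substituents)
  + CH3 → C:1 H:3
Element totals:
  C: 7
  H: 14

C7H14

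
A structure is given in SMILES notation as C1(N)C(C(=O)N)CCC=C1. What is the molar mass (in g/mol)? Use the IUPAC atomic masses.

Atom tally by fragment:
  cyclohexene ring core → C:6 H:10
  (− 2 ring H displaced by substituents)
  + NH2 → N:1 H:2
  + CONH2 → C:1 H:2 O:1 N:1
Element totals:
  C: 7
  H: 12
  N: 2
  O: 1
Molecular formula: C7H12N2O.
  M = 7(12.011) + 12(1.008) + 2(14.007) + 15.999
    = 84.077 + 12.096 + 28.014 + 15.999 = 140.186

140.19 g/mol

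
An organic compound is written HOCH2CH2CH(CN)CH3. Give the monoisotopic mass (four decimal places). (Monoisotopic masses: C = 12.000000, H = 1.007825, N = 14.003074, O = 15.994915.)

99.0684

Atom tally by fragment:
  HOCH2CH2 → C:2 H:5 O:1
  CH(CN) → C:2 H:1 N:1
  CH3 → C:1 H:3
Element totals:
  C: 5
  H: 9
  N: 1
  O: 1
Molecular formula: C5H9NO.
  M = 5(12.0) + 9(1.007825) + 14.003074 + 15.994915
    = 60.000000 + 9.070425 + 14.003074 + 15.994915 = 99.068414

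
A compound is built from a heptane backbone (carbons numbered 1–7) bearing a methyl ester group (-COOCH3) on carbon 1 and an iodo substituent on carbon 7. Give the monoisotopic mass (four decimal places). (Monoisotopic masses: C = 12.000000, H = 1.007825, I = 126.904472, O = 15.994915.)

284.0273

Atom tally by fragment:
  CH3OOCCH2 → C:3 H:5 O:2
  CH2 → C:1 H:2
  CH2 → C:1 H:2
  CH2 → C:1 H:2
  CH2 → C:1 H:2
  CH2 → C:1 H:2
  CH2I → C:1 H:2 I:1
Element totals:
  C: 9
  H: 17
  I: 1
  O: 2
Molecular formula: C9H17IO2.
  M = 9(12.0) + 17(1.007825) + 126.904472 + 2(15.994915)
    = 108.000000 + 17.133025 + 126.904472 + 31.989830 = 284.027327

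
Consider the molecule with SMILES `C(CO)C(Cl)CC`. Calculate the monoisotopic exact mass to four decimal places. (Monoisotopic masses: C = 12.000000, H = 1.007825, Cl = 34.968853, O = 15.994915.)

Atom tally by fragment:
  HOCH2CH2 → C:2 H:5 O:1
  CH(Cl) → C:1 H:1 Cl:1
  CH2 → C:1 H:2
  CH3 → C:1 H:3
Element totals:
  C: 5
  H: 11
  Cl: 1
  O: 1
Molecular formula: C5H11ClO.
  M = 5(12.0) + 11(1.007825) + 34.968853 + 15.994915
    = 60.000000 + 11.086075 + 34.968853 + 15.994915 = 122.049843

122.0498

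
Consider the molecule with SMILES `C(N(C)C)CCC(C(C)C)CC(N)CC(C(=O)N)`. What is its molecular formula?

Atom tally by fragment:
  (CH3)2NCH2 → C:3 H:8 N:1
  CH2 → C:1 H:2
  CH2 → C:1 H:2
  CH(CH(CH3)2) → C:4 H:8
  CH2 → C:1 H:2
  CH(NH2) → C:1 H:3 N:1
  CH2 → C:1 H:2
  CH2CONH2 → C:2 H:4 O:1 N:1
Element totals:
  C: 14
  H: 31
  N: 3
  O: 1

C14H31N3O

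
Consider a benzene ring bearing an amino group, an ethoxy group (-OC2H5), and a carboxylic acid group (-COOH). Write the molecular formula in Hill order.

C9H11NO3

Atom tally by fragment:
  benzene ring core → C:6 H:6
  (− 3 ring H displaced by substituents)
  + NH2 → N:1 H:2
  + OC2H5 → C:2 H:5 O:1
  + COOH → C:1 H:1 O:2
Element totals:
  C: 9
  H: 11
  N: 1
  O: 3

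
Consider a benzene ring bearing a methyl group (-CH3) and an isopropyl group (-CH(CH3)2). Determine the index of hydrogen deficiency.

4

Atom tally by fragment:
  benzene ring core → C:6 H:6
  (− 2 ring H displaced by substituents)
  + CH3 → C:1 H:3
  + CH(CH3)2 → C:3 H:7
Element totals:
  C: 10
  H: 14
Molecular formula: C10H14.
DoU = (2C + 2 + N − H − X) / 2 = (2·10 + 2 + 0 − 14 − 0) / 2 = 4.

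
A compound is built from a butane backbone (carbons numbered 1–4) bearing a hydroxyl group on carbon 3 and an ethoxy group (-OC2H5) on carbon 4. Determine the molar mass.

Atom tally by fragment:
  CH3 → C:1 H:3
  CH2 → C:1 H:2
  CH(OH) → C:1 H:2 O:1
  CH2OC2H5 → C:3 H:7 O:1
Element totals:
  C: 6
  H: 14
  O: 2
Molecular formula: C6H14O2.
  M = 6(12.011) + 14(1.008) + 2(15.999)
    = 72.066 + 14.112 + 31.998 = 118.176

118.18 g/mol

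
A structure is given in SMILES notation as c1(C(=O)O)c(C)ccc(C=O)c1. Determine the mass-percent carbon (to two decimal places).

65.85%

Atom tally by fragment:
  benzene ring core → C:6 H:6
  (− 3 ring H displaced by substituents)
  + COOH → C:1 H:1 O:2
  + CH3 → C:1 H:3
  + CHO → C:1 H:1 O:1
Element totals:
  C: 9
  H: 8
  O: 3
Molecular formula: C9H8O3.
Molar mass = 164.160 g/mol.
Mass from C: 9 × 12.011 = 108.099 g/mol.
%C = 108.099 / 164.160 × 100 = 65.85%.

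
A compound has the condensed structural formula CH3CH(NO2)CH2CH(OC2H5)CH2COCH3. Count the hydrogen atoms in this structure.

17

Atom tally by fragment:
  CH3 → C:1 H:3
  CH(NO2) → C:1 H:1 N:1 O:2
  CH2 → C:1 H:2
  CH(OC2H5) → C:3 H:6 O:1
  CH2COCH3 → C:3 H:5 O:1
Element totals:
  C: 9
  H: 17
  N: 1
  O: 4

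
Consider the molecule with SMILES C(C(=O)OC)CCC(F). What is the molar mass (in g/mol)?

134.15 g/mol

Atom tally by fragment:
  CH3OOCCH2 → C:3 H:5 O:2
  CH2 → C:1 H:2
  CH2 → C:1 H:2
  CH2F → C:1 H:2 F:1
Element totals:
  C: 6
  H: 11
  F: 1
  O: 2
Molecular formula: C6H11FO2.
  M = 6(12.011) + 11(1.008) + 18.998 + 2(15.999)
    = 72.066 + 11.088 + 18.998 + 31.998 = 134.150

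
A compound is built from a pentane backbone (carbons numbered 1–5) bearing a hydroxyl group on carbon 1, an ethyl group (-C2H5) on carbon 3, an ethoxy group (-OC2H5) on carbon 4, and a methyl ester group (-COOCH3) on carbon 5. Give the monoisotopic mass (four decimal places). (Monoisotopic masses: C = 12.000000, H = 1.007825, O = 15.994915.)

Atom tally by fragment:
  HOCH2 → C:1 H:3 O:1
  CH2 → C:1 H:2
  CH(C2H5) → C:3 H:6
  CH(OC2H5) → C:3 H:6 O:1
  CH2COOCH3 → C:3 H:5 O:2
Element totals:
  C: 11
  H: 22
  O: 4
Molecular formula: C11H22O4.
  M = 11(12.0) + 22(1.007825) + 4(15.994915)
    = 132.000000 + 22.172150 + 63.979660 = 218.151810

218.1518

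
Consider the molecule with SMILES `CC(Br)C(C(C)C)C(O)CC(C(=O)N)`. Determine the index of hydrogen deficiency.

Atom tally by fragment:
  CH3 → C:1 H:3
  CH(Br) → C:1 H:1 Br:1
  CH(CH(CH3)2) → C:4 H:8
  CH(OH) → C:1 H:2 O:1
  CH2 → C:1 H:2
  CH2CONH2 → C:2 H:4 O:1 N:1
Element totals:
  C: 10
  H: 20
  Br: 1
  N: 1
  O: 2
Molecular formula: C10H20BrNO2.
DoU = (2C + 2 + N − H − X) / 2 = (2·10 + 2 + 1 − 20 − 1) / 2 = 1.

1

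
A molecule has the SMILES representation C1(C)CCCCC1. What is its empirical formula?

Atom tally by fragment:
  cyclohexane ring core → C:6 H:12
  (− 1 ring H displaced by substituents)
  + CH3 → C:1 H:3
Element totals:
  C: 7
  H: 14
Molecular formula: C7H14.
gcd of subscripts = 7; dividing each by 7:
  C: 7/7 = 1
  H: 14/7 = 2

CH2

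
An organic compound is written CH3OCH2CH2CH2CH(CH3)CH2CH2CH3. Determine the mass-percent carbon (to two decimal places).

Element totals:
  C: 9
  H: 20
  O: 1
Molecular formula: C9H20O.
Molar mass = 144.258 g/mol.
Mass from C: 9 × 12.011 = 108.099 g/mol.
%C = 108.099 / 144.258 × 100 = 74.93%.

74.93%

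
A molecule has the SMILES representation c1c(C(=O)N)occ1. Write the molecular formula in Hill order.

C5H5NO2

Atom tally by fragment:
  furan ring core → C:4 H:4 O:1
  (− 1 ring H displaced by substituents)
  + CONH2 → C:1 H:2 O:1 N:1
Element totals:
  C: 5
  H: 5
  N: 1
  O: 2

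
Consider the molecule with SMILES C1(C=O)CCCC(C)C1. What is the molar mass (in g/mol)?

126.20 g/mol

Atom tally by fragment:
  cyclohexane ring core → C:6 H:12
  (− 2 ring H displaced by substituents)
  + CHO → C:1 H:1 O:1
  + CH3 → C:1 H:3
Element totals:
  C: 8
  H: 14
  O: 1
Molecular formula: C8H14O.
  M = 8(12.011) + 14(1.008) + 15.999
    = 96.088 + 14.112 + 15.999 = 126.199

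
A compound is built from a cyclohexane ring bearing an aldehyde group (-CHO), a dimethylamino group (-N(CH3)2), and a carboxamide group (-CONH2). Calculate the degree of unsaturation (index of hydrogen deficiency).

3

Atom tally by fragment:
  cyclohexane ring core → C:6 H:12
  (− 3 ring H displaced by substituents)
  + CHO → C:1 H:1 O:1
  + N(CH3)2 → N:1 C:2 H:6
  + CONH2 → C:1 H:2 O:1 N:1
Element totals:
  C: 10
  H: 18
  N: 2
  O: 2
Molecular formula: C10H18N2O2.
DoU = (2C + 2 + N − H − X) / 2 = (2·10 + 2 + 2 − 18 − 0) / 2 = 3.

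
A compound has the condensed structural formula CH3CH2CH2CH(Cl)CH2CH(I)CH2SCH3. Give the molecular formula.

Element totals:
  C: 8
  H: 16
  Cl: 1
  I: 1
  S: 1

C8H16ClIS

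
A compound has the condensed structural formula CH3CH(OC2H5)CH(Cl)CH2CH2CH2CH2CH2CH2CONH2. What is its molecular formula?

C12H24ClNO2

Element totals:
  C: 12
  H: 24
  Cl: 1
  N: 1
  O: 2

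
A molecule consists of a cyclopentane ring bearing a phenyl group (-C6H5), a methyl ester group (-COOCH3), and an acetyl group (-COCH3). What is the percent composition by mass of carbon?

73.15%

Atom tally by fragment:
  cyclopentane ring core → C:5 H:10
  (− 3 ring H displaced by substituents)
  + C6H5 → C:6 H:5
  + COOCH3 → C:2 H:3 O:2
  + COCH3 → C:2 H:3 O:1
Element totals:
  C: 15
  H: 18
  O: 3
Molecular formula: C15H18O3.
Molar mass = 246.306 g/mol.
Mass from C: 15 × 12.011 = 180.165 g/mol.
%C = 180.165 / 246.306 × 100 = 73.15%.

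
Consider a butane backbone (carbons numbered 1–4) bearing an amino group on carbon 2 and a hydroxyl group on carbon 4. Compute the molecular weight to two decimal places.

89.14 g/mol

Atom tally by fragment:
  CH3 → C:1 H:3
  CH(NH2) → C:1 H:3 N:1
  CH2 → C:1 H:2
  CH2OH → C:1 H:3 O:1
Element totals:
  C: 4
  H: 11
  N: 1
  O: 1
Molecular formula: C4H11NO.
  M = 4(12.011) + 11(1.008) + 14.007 + 15.999
    = 48.044 + 11.088 + 14.007 + 15.999 = 89.138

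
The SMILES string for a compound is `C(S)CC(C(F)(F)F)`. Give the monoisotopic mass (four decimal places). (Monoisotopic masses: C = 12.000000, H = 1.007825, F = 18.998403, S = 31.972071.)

Atom tally by fragment:
  HSCH2 → C:1 H:3 S:1
  CH2 → C:1 H:2
  CH2CF3 → C:2 H:2 F:3
Element totals:
  C: 4
  H: 7
  F: 3
  S: 1
Molecular formula: C4H7F3S.
  M = 4(12.0) + 7(1.007825) + 3(18.998403) + 31.972071
    = 48.000000 + 7.054775 + 56.995209 + 31.972071 = 144.022055

144.0221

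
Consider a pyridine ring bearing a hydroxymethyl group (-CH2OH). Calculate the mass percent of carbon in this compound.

66.04%

Atom tally by fragment:
  pyridine ring core → C:5 H:5 N:1
  (− 1 ring H displaced by substituents)
  + CH2OH → C:1 H:3 O:1
Element totals:
  C: 6
  H: 7
  N: 1
  O: 1
Molecular formula: C6H7NO.
Molar mass = 109.128 g/mol.
Mass from C: 6 × 12.011 = 72.066 g/mol.
%C = 72.066 / 109.128 × 100 = 66.04%.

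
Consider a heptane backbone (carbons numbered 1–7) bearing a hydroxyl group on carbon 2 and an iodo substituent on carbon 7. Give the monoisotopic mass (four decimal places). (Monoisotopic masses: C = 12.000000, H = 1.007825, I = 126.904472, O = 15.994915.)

242.0168

Atom tally by fragment:
  CH3 → C:1 H:3
  CH(OH) → C:1 H:2 O:1
  CH2 → C:1 H:2
  CH2 → C:1 H:2
  CH2 → C:1 H:2
  CH2 → C:1 H:2
  CH2I → C:1 H:2 I:1
Element totals:
  C: 7
  H: 15
  I: 1
  O: 1
Molecular formula: C7H15IO.
  M = 7(12.0) + 15(1.007825) + 126.904472 + 15.994915
    = 84.000000 + 15.117375 + 126.904472 + 15.994915 = 242.016762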